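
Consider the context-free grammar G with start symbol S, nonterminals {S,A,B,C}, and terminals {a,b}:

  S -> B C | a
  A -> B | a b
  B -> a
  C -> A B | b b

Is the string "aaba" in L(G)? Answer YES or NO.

Convert to CNF:
  S -> B C | a
  A -> T0 T1 | a
  B -> a
  C -> A B | T1 T1
  T0 -> a
  T1 -> b

Fill CYK table bottom-up:
  cell(0,0) a: {A,B,S,T0}  orig:{A,B,S}
  cell(1,1) a: {A,B,S,T0}  orig:{A,B,S}
  cell(2,2) b: {T1}  orig:{}
  cell(3,3) a: {A,B,S,T0}  orig:{A,B,S}
  cell(0,1) aa: {C}
  cell(1,2) ab: {A}
  cell(2,3) ba: ∅
  cell(0,2) aab: ∅
  cell(1,3) aba: {C}
  cell(0,3) aaba: {S}

S ∈ T[0,3] ⇒ YES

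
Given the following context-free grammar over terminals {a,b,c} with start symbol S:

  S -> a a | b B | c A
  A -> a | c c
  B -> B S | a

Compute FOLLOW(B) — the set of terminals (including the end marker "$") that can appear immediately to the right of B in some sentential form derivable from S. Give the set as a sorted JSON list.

FIRST sets, iterate to fixpoint:
round 1:
  A via A→a: +{a}
  A via A→c c: +{c}
  B via B→a: +{a}
  S via S→a a: +{a}
  S via S→b B: +{b}
  S via S→c A: +{c}
  FIRST[S]={a,b,c}  FIRST[A]={a,c}  FIRST[B]={a}
round 2: (no change)
  FIRST[S]={a,b,c}  FIRST[A]={a,c}  FIRST[B]={a}

Compute FOLLOW by fixpoint:
initialize: $ ∈ FOLLOW(S)
round 1:
  B→B S: FOLLOW(B) ⊇ FIRST(S) = {a,b,c}; new: +{a,b,c}
  B→B S: FOLLOW(S) ⊇ FOLLOW(B) ⊇ {a,b,c}; new: +{a,b,c}
  S→b B: FOLLOW(B) ⊇ FOLLOW(S) ⊇ {$,a,b,c}; new: +{$}
  S→c A: FOLLOW(A) ⊇ FOLLOW(S) ⊇ {$,a,b,c}; new: +{$,a,b,c}
  S: {$,a,b,c}  A: {$,a,b,c}  B: {$,a,b,c}
round 2: (stable)
  S: {$,a,b,c}  A: {$,a,b,c}  B: {$,a,b,c}

FOLLOW(B) = ["$", "a", "b", "c"]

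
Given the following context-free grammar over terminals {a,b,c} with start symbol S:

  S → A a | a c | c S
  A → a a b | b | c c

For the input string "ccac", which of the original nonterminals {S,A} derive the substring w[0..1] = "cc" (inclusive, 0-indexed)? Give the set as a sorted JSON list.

CNF form of G:
  S -> A T0 | T0 T2 | T2 S
  A -> T0 X3 | T2 T2 | b
  T0 -> a
  T1 -> b
  T2 -> c
  X3 -> T0 T1

CYK fill (cells [i..j] with 0 ≤ i ≤ j ≤ 1 only):
  [0..0]={T2}  "c"  orig:{}
  [1..1]={T2}  "c"  orig:{}
  [0..1]={A}  "cc"

Original NTs in T[0,1] deriving "cc": ["A"]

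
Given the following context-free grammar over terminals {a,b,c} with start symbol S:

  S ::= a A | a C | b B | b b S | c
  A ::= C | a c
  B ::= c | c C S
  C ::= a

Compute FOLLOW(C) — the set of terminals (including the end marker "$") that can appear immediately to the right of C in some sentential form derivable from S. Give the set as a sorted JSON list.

Compute FIRST by fixpoint:
iter 1:
  A via A→a c: +{a}
  B via B→c: +{c}
  C via C→a: +{a}
  S via S→a A: +{a}
  S via S→b B: +{b}
  S via S→c: +{c}
  FIRST[S]={a,b,c}  FIRST[A]={a}  FIRST[B]={c}  FIRST[C]={a}
iter 2: — fixpoint
  FIRST[S]={a,b,c}  FIRST[A]={a}  FIRST[B]={c}  FIRST[C]={a}

FOLLOW sets:
seed FOLLOW(S) with $
pass 1:
  B→c C S: FOLLOW(C) ⊇ FIRST(S) = {a,b,c}; new: +{a,b,c}
  S→a A: FOLLOW(A) ⊇ FOLLOW(S) ⊇ {$}; new: +{$}
  S→a C: FOLLOW(C) ⊇ FOLLOW(S) ⊇ {$}; new: +{$}
  S→b B: FOLLOW(B) ⊇ FOLLOW(S) ⊇ {$}; new: +{$}
  FOLLOW(S)={$}  FOLLOW(A)={$}  FOLLOW(B)={$}  FOLLOW(C)={$,a,b,c}
pass 2: (stable)
  FOLLOW(S)={$}  FOLLOW(A)={$}  FOLLOW(B)={$}  FOLLOW(C)={$,a,b,c}

FOLLOW(C) = ["$", "a", "b", "c"]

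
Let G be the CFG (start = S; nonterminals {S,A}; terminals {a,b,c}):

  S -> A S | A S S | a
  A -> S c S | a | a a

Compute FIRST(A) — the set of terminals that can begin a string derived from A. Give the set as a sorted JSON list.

Compute FIRST by fixpoint:
round 1:
  A via A→a: +{a}
  S via S→A S: +{a}
  S: {a}  A: {a}
round 2: (no change)
  S: {a}  A: {a}

FIRST(A) = ["a"]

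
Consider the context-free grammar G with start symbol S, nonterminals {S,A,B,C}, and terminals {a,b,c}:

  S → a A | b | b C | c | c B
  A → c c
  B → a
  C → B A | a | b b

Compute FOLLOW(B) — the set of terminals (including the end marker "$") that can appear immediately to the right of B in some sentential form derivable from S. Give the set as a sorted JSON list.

FIRST iteration:
iter 1:
  A via A→c c: +{c}
  B via B→a: +{a}
  C via C→B A: +{a}
  C via C→b b: +{b}
  S via S→a A: +{a}
  S via S→b: +{b}
  S via S→c: +{c}
  S: {a,b,c}  A: {c}  B: {a}  C: {a,b}
iter 2: (stable)
  S: {a,b,c}  A: {c}  B: {a}  C: {a,b}

Compute FOLLOW by fixpoint:
initialize: $ ∈ FOLLOW(S)
[1]
  C→B A: FOLLOW(B) ⊇ FIRST(A) = {c}; new: +{c}
  S→a A: FOLLOW(A) ⊇ FOLLOW(S) ⊇ {$}; new: +{$}
  S→b C: FOLLOW(C) ⊇ FOLLOW(S) ⊇ {$}; new: +{$}
  S→c B: FOLLOW(B) ⊇ FOLLOW(S) ⊇ {$}; new: +{$}
  FOLLOW(S)={$}  FOLLOW(A)={$}  FOLLOW(B)={$,c}  FOLLOW(C)={$}
[2] (stable)
  FOLLOW(S)={$}  FOLLOW(A)={$}  FOLLOW(B)={$,c}  FOLLOW(C)={$}

FOLLOW(B) = ["$", "c"]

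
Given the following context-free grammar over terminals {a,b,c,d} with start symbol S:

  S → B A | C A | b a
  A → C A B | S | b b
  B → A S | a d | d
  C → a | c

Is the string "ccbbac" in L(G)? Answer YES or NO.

CNF form of G:
  S -> B A | C A | T0 T1
  A -> B A | C A | C X3 | T0 T0 | T0 T1
  B -> A S | T1 T2 | d
  C -> a | c
  T0 -> b
  T1 -> a
  T2 -> d
  X3 -> A B

Fill CYK table bottom-up:
  T[0,0] 'c' = {C}
  T[1,1] 'c' = {C}
  T[2,2] 'b' = {T0}  orig:{}
  T[3,3] 'b' = {T0}  orig:{}
  T[4,4] 'a' = {C,T1}  orig:{C}
  T[5,5] 'c' = {C}
  T[0,1] 'cc' = ∅
  T[1,2] 'cb' = ∅
  T[2,3] 'bb' = {A}
  T[3,4] 'ba' = {A,S}
  T[4,5] 'ac' = ∅
  T[0,2] 'ccb' = ∅
  T[1,3] 'cbb' = {A,S}
  T[2,4] 'bba' = ∅
  T[3,5] 'bac' = ∅
  T[0,3] 'ccbb' = {A,S}
  T[1,4] 'cbba' = ∅
  T[2,5] 'bbac' = ∅
  T[0,4] 'ccbba' = ∅
  T[1,5] 'cbbac' = ∅
  T[0,5] 'ccbbac' = ∅

S ∉ T[0,5] ⇒ NO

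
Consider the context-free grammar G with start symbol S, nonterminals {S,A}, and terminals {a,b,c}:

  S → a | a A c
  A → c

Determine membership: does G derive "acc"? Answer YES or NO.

Convert to CNF:
  S -> T0 X2 | a
  A -> c
  T0 -> a
  T1 -> c
  X2 -> A T1

CYK fill:
  T[0,0] 'a' = {S,T0}  orig:{S}
  T[1,1] 'c' = {A,T1}  orig:{A}
  T[2,2] 'c' = {A,T1}  orig:{A}
  T[0,1] 'ac' = ∅
  T[1,2] 'cc' = {X2}  orig:{}
  T[0,2] 'acc' = {S}

S ∈ T[0,2] ⇒ YES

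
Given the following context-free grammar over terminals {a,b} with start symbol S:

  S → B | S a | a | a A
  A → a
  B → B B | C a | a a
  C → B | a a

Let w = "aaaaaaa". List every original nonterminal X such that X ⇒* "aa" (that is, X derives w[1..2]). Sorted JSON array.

CNF form of G:
  S -> B B | C T0 | S T0 | T0 A | T0 T0 | a
  A -> a
  B -> B B | C T0 | T0 T0
  C -> B B | C T0 | T0 T0
  T0 -> a

Fill CYK table bottom-up — only the sub-triangle for w[1..2]:
  T[1,1] 'a' = {A,S,T0}  orig:{A,S}
  T[2,2] 'a' = {A,S,T0}  orig:{A,S}
  T[1,2] 'aa' = {B,C,S}

Original NTs in T[1,2] deriving "aa": ["B", "C", "S"]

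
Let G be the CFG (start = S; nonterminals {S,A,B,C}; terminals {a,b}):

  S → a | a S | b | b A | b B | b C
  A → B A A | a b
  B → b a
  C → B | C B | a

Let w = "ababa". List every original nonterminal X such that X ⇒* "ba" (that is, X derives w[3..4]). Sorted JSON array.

CNF form of G:
  S -> T0 S | T1 A | T1 B | T1 C | a | b
  A -> B X2 | T0 T1
  B -> T1 T0
  C -> C B | T1 T0 | a
  T0 -> a
  T1 -> b
  X2 -> A A

Fill CYK table bottom-up — only the sub-triangle for w[3..4]:
  T[3,3] 'b' = {S,T1}  orig:{S}
  T[4,4] 'a' = {C,S,T0}  orig:{C,S}
  T[3,4] 'ba' = {B,C,S}

Original NTs in T[3,4] deriving "ba": ["B", "C", "S"]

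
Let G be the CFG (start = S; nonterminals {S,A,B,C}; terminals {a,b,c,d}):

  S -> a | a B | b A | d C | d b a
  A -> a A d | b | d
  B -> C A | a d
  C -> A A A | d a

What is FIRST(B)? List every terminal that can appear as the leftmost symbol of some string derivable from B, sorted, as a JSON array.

Compute FIRST by fixpoint:
round 1:
  A via A→a A d: +{a}
  A via A→b: +{b}
  A via A→d: +{d}
  B via B→a d: +{a}
  C via C→A A A: +{a,b,d}
  S via S→a: +{a}
  S via S→b A: +{b}
  S via S→d C: +{d}
  FIRST(S)={a,b,d}  FIRST(A)={a,b,d}  FIRST(B)={a}  FIRST(C)={a,b,d}
round 2:
  B via B→C A: +{b,d}
  FIRST(S)={a,b,d}  FIRST(A)={a,b,d}  FIRST(B)={a,b,d}  FIRST(C)={a,b,d}
round 3: (stable)
  FIRST(S)={a,b,d}  FIRST(A)={a,b,d}  FIRST(B)={a,b,d}  FIRST(C)={a,b,d}

FIRST(B) = ["a", "b", "d"]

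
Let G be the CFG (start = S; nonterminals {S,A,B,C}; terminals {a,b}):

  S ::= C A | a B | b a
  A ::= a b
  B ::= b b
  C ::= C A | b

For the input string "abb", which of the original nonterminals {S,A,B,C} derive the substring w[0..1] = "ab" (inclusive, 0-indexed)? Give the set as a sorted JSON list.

Convert to CNF:
  S -> C A | T0 B | T1 T0
  A -> T0 T1
  B -> T1 T1
  C -> C A | b
  T0 -> a
  T1 -> b

Fill CYK table bottom-up (cells [i..j] with 0 ≤ i ≤ j ≤ 1 only):
  T[0,0] 'a' = {T0}  orig:{}
  T[1,1] 'b' = {C,T1}  orig:{C}
  T[0,1] 'ab' = {A}

Original NTs in T[0,1] deriving "ab": ["A"]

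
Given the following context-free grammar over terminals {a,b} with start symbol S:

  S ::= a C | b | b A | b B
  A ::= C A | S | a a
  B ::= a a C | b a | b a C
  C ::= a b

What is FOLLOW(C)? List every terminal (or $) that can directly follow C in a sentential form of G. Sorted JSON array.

FIRST sets, iterate to fixpoint:
round 1:
  A via A→a a: +{a}
  B via B→a a C: +{a}
  B via B→b a: +{b}
  C via C→a b: +{a}
  S via S→a C: +{a}
  S via S→b: +{b}
  S: {a,b}  A: {a}  B: {a,b}  C: {a}
round 2:
  A via A→S: +{b}
  S: {a,b}  A: {a,b}  B: {a,b}  C: {a}
round 3: done
  S: {a,b}  A: {a,b}  B: {a,b}  C: {a}

FOLLOW sets:
initialize: $ ∈ FOLLOW(S)
iter 1:
  A→C A: FOLLOW(C) ⊇ FIRST(A) = {a,b}; new: +{a,b}
  S→a C: FOLLOW(C) ⊇ FOLLOW(S) ⊇ {$}; new: +{$}
  S→b A: FOLLOW(A) ⊇ FOLLOW(S) ⊇ {$}; new: +{$}
  S→b B: FOLLOW(B) ⊇ FOLLOW(S) ⊇ {$}; new: +{$}
  S: {$}  A: {$}  B: {$}  C: {$,a,b}
iter 2: — fixpoint
  S: {$}  A: {$}  B: {$}  C: {$,a,b}

FOLLOW(C) = ["$", "a", "b"]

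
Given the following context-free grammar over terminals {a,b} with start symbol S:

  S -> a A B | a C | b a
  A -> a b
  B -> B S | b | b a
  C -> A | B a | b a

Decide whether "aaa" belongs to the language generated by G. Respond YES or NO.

Convert to CNF:
  S -> T0 C | T0 X2 | T1 T0
  A -> T0 T1
  B -> B S | T1 T0 | b
  C -> B T0 | T0 T1 | T1 T0
  T0 -> a
  T1 -> b
  X2 -> A B

CYK fill:
  cell(0,0) a: {T0}  orig:{}
  cell(1,1) a: {T0}  orig:{}
  cell(2,2) a: {T0}  orig:{}
  cell(0,1) aa: ∅
  cell(1,2) aa: ∅
  cell(0,2) aaa: ∅

S ∉ T[0,2] ⇒ NO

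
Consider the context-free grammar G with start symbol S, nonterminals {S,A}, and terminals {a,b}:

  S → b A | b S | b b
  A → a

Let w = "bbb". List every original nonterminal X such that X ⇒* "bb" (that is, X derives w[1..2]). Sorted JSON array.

Convert to CNF:
  S -> T0 A | T0 S | T0 T0
  A -> a
  T0 -> b

Fill CYK table bottom-up, restricted to cells inside w[1..2]:
  [1..1]={T0}  "b"  orig:{}
  [2..2]={T0}  "b"  orig:{}
  [1..2]={S}  "bb"

Original NTs in T[1,2] deriving "bb": ["S"]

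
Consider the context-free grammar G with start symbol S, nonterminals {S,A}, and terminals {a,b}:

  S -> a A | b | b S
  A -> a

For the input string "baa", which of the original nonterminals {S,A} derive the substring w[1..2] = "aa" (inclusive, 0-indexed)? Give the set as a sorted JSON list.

CNF form of G:
  S -> T0 A | T1 S | b
  A -> a
  T0 -> a
  T1 -> b

Fill CYK table bottom-up — only the sub-triangle for w[1..2]:
  cell(1,1) a: {A,T0}  orig:{A}
  cell(2,2) a: {A,T0}  orig:{A}
  cell(1,2) aa: {S}

Original NTs in T[1,2] deriving "aa": ["S"]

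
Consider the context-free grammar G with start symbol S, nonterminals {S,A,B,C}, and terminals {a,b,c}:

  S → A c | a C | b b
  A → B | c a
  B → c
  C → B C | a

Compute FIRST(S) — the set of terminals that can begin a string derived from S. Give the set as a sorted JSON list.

Compute FIRST by fixpoint:
round 1:
  A via A→c a: +{c}
  B via B→c: +{c}
  C via C→B C: +{c}
  C via C→a: +{a}
  S via S→A c: +{c}
  S via S→a C: +{a}
  S via S→b b: +{b}
  FIRST(S)={a,b,c}  FIRST(A)={c}  FIRST(B)={c}  FIRST(C)={a,c}
round 2: done
  FIRST(S)={a,b,c}  FIRST(A)={c}  FIRST(B)={c}  FIRST(C)={a,c}

FIRST(S) = ["a", "b", "c"]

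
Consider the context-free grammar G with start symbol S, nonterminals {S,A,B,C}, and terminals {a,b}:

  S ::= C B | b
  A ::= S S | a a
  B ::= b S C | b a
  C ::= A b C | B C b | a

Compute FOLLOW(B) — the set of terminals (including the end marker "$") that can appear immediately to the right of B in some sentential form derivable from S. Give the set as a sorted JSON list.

FIRST iteration:
[1]
  A via A→a a: +{a}
  B via B→b S C: +{b}
  C via C→A b C: +{a}
  C via C→B C b: +{b}
  S via S→C B: +{a,b}
  FIRST(S)={a,b}  FIRST(A)={a}  FIRST(B)={b}  FIRST(C)={a,b}
[2]
  A via A→S S: +{b}
  FIRST(S)={a,b}  FIRST(A)={a,b}  FIRST(B)={b}  FIRST(C)={a,b}
[3] — fixpoint
  FIRST(S)={a,b}  FIRST(A)={a,b}  FIRST(B)={b}  FIRST(C)={a,b}

FOLLOW iteration:
FOLLOW(S) := {$}
iter 1:
  A→S S: FOLLOW(S) ⊇ FIRST(S) = {a,b}; new: +{a,b}
  C→A b C: FOLLOW(A) ⊇ FIRST(b) = {b}; new: +{b}
  C→B C b: FOLLOW(B) ⊇ FIRST(C) = {a,b}; new: +{a,b}
  C→B C b: FOLLOW(C) ⊇ FIRST(b) = {b}; new: +{b}
  S→C B: FOLLOW(B) ⊇ FOLLOW(S) ⊇ {$,a,b}; new: +{$}
  FOLLOW[S]={$,a,b}  FOLLOW[A]={b}  FOLLOW[B]={$,a,b}  FOLLOW[C]={b}
iter 2:
  B→b S C: FOLLOW(C) ⊇ FOLLOW(B) ⊇ {$,a,b}; new: +{$,a}
  FOLLOW[S]={$,a,b}  FOLLOW[A]={b}  FOLLOW[B]={$,a,b}  FOLLOW[C]={$,a,b}
iter 3: (no change)
  FOLLOW[S]={$,a,b}  FOLLOW[A]={b}  FOLLOW[B]={$,a,b}  FOLLOW[C]={$,a,b}

FOLLOW(B) = ["$", "a", "b"]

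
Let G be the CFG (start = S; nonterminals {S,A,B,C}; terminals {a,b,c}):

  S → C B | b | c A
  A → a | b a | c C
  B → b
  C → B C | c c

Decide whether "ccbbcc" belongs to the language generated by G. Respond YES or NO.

Convert to CNF:
  S -> C B | T2 A | b
  A -> T0 T1 | T2 C | a
  B -> b
  C -> B C | T2 T2
  T0 -> b
  T1 -> a
  T2 -> c

CYK fill:
  cell(0,0) c: {T2}  orig:{}
  cell(1,1) c: {T2}  orig:{}
  cell(2,2) b: {B,S,T0}  orig:{B,S}
  cell(3,3) b: {B,S,T0}  orig:{B,S}
  cell(4,4) c: {T2}  orig:{}
  cell(5,5) c: {T2}  orig:{}
  cell(0,1) cc: {C}
  cell(1,2) cb: ∅
  cell(2,3) bb: ∅
  cell(3,4) bc: ∅
  cell(4,5) cc: {C}
  cell(0,2) ccb: {S}
  cell(1,3) cbb: ∅
  cell(2,4) bbc: ∅
  cell(3,5) bcc: {C}
  cell(0,3) ccbb: ∅
  cell(1,4) cbbc: ∅
  cell(2,5) bbcc: {C}
  cell(0,4) ccbbc: ∅
  cell(1,5) cbbcc: {A}
  cell(0,5) ccbbcc: {S}

S ∈ T[0,5] ⇒ YES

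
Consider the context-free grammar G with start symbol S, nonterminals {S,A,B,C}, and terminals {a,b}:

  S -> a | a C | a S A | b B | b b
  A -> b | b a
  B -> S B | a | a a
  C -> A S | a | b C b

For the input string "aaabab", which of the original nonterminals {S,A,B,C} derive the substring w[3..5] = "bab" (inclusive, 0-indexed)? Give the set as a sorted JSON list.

Convert to CNF:
  S -> T0 B | T0 T0 | T1 C | T1 X3 | a
  A -> T0 T1 | b
  B -> S B | T1 T1 | a
  C -> A S | T0 X2 | a
  T0 -> b
  T1 -> a
  X2 -> C T0
  X3 -> S A

CYK fill (cells [i..j] with 3 ≤ i ≤ j ≤ 5 only):
  cell(3,3) b: {A,T0}  orig:{A}
  cell(4,4) a: {B,C,S,T1}  orig:{B,C,S}
  cell(5,5) b: {A,T0}  orig:{A}
  cell(3,4) ba: {A,C,S}
  cell(4,5) ab: {X2,X3}  orig:{}
  cell(3,5) bab: {C,X2,X3}  orig:{C}

Original NTs in T[3,5] deriving "bab": ["C"]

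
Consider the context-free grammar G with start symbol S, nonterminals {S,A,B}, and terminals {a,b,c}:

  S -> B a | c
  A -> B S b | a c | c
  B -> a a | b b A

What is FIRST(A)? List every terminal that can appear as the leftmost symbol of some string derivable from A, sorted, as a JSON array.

FIRST iteration:
pass 1:
  A via A→a c: +{a}
  A via A→c: +{c}
  B via B→a a: +{a}
  B via B→b b A: +{b}
  S via S→B a: +{a,b}
  S via S→c: +{c}
  S: {a,b,c}  A: {a,c}  B: {a,b}
pass 2:
  A via A→B S b: +{b}
  S: {a,b,c}  A: {a,b,c}  B: {a,b}
pass 3: (stable)
  S: {a,b,c}  A: {a,b,c}  B: {a,b}

FIRST(A) = ["a", "b", "c"]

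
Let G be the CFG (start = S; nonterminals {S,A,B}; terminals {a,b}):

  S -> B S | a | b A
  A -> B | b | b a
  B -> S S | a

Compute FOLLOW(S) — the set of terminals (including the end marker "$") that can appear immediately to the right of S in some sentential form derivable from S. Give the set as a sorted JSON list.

FIRST iteration:
iter 1:
  A via A→b: +{b}
  B via B→a: +{a}
  S via S→B S: +{a}
  S via S→b A: +{b}
  FIRST[S]={a,b}  FIRST[A]={b}  FIRST[B]={a}
iter 2:
  A via A→B: +{a}
  B via B→S S: +{b}
  FIRST[S]={a,b}  FIRST[A]={a,b}  FIRST[B]={a,b}
iter 3: — fixpoint
  FIRST[S]={a,b}  FIRST[A]={a,b}  FIRST[B]={a,b}

FOLLOW sets:
initialize: $ ∈ FOLLOW(S)
round 1:
  B→S S: FOLLOW(S) ⊇ FIRST(S) = {a,b}; new: +{a,b}
  S→B S: FOLLOW(B) ⊇ FIRST(S) = {a,b}; new: +{a,b}
  S→b A: FOLLOW(A) ⊇ FOLLOW(S) ⊇ {$,a,b}; new: +{$,a,b}
  S: {$,a,b}  A: {$,a,b}  B: {a,b}
round 2:
  A→B: FOLLOW(B) ⊇ FOLLOW(A) ⊇ {$,a,b}; new: +{$}
  S: {$,a,b}  A: {$,a,b}  B: {$,a,b}
round 3: (no change)
  S: {$,a,b}  A: {$,a,b}  B: {$,a,b}

FOLLOW(S) = ["$", "a", "b"]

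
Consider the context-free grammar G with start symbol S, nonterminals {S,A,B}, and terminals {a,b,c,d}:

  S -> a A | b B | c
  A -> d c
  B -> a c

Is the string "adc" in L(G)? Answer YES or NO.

Convert to CNF:
  S -> T2 A | T3 B | c
  A -> T0 T1
  B -> T2 T1
  T0 -> d
  T1 -> c
  T2 -> a
  T3 -> b

CYK fill:
  cell(0,0) a: {T2}  orig:{}
  cell(1,1) d: {T0}  orig:{}
  cell(2,2) c: {S,T1}  orig:{S}
  cell(0,1) ad: ∅
  cell(1,2) dc: {A}
  cell(0,2) adc: {S}

S ∈ T[0,2] ⇒ YES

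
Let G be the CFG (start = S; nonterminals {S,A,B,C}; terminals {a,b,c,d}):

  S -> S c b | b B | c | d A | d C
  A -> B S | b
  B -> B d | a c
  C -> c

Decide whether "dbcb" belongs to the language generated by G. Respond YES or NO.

CNF form of G:
  S -> S X4 | T0 A | T0 C | T3 B | c
  A -> B S | b
  B -> B T0 | T1 T2
  C -> c
  T0 -> d
  T1 -> a
  T2 -> c
  T3 -> b
  X4 -> T2 T3

CYK table (by increasing span):
  [0..0]={T0}  "d"  orig:{}
  [1..1]={A,T3}  "b"  orig:{A}
  [2..2]={C,S,T2}  "c"  orig:{C,S}
  [3..3]={A,T3}  "b"  orig:{A}
  [0..1]={S}  "db"
  [1..2]=∅  "bc"
  [2..3]={X4}  "cb"  orig:{}
  [0..2]=∅  "dbc"
  [1..3]=∅  "bcb"
  [0..3]={S}  "dbcb"

S ∈ T[0,3] ⇒ YES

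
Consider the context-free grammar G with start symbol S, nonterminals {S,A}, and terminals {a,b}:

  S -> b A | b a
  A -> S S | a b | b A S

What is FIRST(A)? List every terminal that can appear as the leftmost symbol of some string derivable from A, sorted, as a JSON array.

FIRST iteration:
round 1:
  A via A→a b: +{a}
  A via A→b A S: +{b}
  S via S→b A: +{b}
  S: {b}  A: {a,b}
round 2: (no change)
  S: {b}  A: {a,b}

FIRST(A) = ["a", "b"]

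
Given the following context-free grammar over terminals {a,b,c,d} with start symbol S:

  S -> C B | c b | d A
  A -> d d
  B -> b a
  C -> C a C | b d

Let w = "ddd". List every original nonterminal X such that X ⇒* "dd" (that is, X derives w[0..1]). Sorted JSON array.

Convert to CNF:
  S -> C B | T0 A | T3 T1
  A -> T0 T0
  B -> T1 T2
  C -> C X4 | T1 T0
  T0 -> d
  T1 -> b
  T2 -> a
  T3 -> c
  X4 -> T2 C

Fill CYK table bottom-up, restricted to cells inside w[0..1]:
  T[0,0] 'd' = {T0}  orig:{}
  T[1,1] 'd' = {T0}  orig:{}
  T[0,1] 'dd' = {A}

Original NTs in T[0,1] deriving "dd": ["A"]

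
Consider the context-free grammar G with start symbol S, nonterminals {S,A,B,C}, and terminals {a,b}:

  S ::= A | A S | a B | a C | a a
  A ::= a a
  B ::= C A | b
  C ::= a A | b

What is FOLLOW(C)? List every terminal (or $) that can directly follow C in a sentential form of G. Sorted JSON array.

FIRST sets, iterate to fixpoint:
round 1:
  A via A→a a: +{a}
  B via B→b: +{b}
  C via C→a A: +{a}
  C via C→b: +{b}
  S via S→A: +{a}
  FIRST[S]={a}  FIRST[A]={a}  FIRST[B]={b}  FIRST[C]={a,b}
round 2:
  B via B→C A: +{a}
  FIRST[S]={a}  FIRST[A]={a}  FIRST[B]={a,b}  FIRST[C]={a,b}
round 3: — fixpoint
  FIRST[S]={a}  FIRST[A]={a}  FIRST[B]={a,b}  FIRST[C]={a,b}

FOLLOW iteration:
FOLLOW(S) := {$}
round 1:
  B→C A: FOLLOW(C) ⊇ FIRST(A) = {a}; new: +{a}
  C→a A: FOLLOW(A) ⊇ FOLLOW(C) ⊇ {a}; new: +{a}
  S→A: FOLLOW(A) ⊇ FOLLOW(S) ⊇ {$}; new: +{$}
  S→a B: FOLLOW(B) ⊇ FOLLOW(S) ⊇ {$}; new: +{$}
  S→a C: FOLLOW(C) ⊇ FOLLOW(S) ⊇ {$}; new: +{$}
  FOLLOW[S]={$}  FOLLOW[A]={$,a}  FOLLOW[B]={$}  FOLLOW[C]={$,a}
round 2: — fixpoint
  FOLLOW[S]={$}  FOLLOW[A]={$,a}  FOLLOW[B]={$}  FOLLOW[C]={$,a}

FOLLOW(C) = ["$", "a"]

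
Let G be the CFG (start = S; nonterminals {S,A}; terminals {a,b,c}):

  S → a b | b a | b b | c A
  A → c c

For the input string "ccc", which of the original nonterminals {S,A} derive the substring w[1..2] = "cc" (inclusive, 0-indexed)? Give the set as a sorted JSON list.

CNF form of G:
  S -> T0 A | T1 T2 | T2 T1 | T2 T2
  A -> T0 T0
  T0 -> c
  T1 -> a
  T2 -> b

CYK fill, restricted to cells inside w[1..2]:
  T[1,1] 'c' = {T0}  orig:{}
  T[2,2] 'c' = {T0}  orig:{}
  T[1,2] 'cc' = {A}

Original NTs in T[1,2] deriving "cc": ["A"]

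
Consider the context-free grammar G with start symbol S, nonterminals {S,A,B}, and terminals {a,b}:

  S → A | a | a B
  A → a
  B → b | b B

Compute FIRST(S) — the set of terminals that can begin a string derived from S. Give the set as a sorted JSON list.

Compute FIRST by fixpoint:
round 1:
  A via A→a: +{a}
  B via B→b: +{b}
  S via S→A: +{a}
  FIRST[S]={a}  FIRST[A]={a}  FIRST[B]={b}
round 2: done
  FIRST[S]={a}  FIRST[A]={a}  FIRST[B]={b}

FIRST(S) = ["a"]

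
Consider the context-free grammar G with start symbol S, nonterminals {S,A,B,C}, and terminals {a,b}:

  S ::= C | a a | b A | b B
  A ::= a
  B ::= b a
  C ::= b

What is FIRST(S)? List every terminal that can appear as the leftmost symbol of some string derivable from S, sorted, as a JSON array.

FIRST iteration:
iter 1:
  A via A→a: +{a}
  B via B→b a: +{b}
  C via C→b: +{b}
  S via S→C: +{b}
  S via S→a a: +{a}
  S: {a,b}  A: {a}  B: {b}  C: {b}
iter 2: (no change)
  S: {a,b}  A: {a}  B: {b}  C: {b}

FIRST(S) = ["a", "b"]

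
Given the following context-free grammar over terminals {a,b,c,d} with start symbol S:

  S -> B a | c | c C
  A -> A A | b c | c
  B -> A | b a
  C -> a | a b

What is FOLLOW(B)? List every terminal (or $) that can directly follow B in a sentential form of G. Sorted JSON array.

Compute FIRST by fixpoint:
pass 1:
  A via A→b c: +{b}
  A via A→c: +{c}
  B via B→A: +{b,c}
  C via C→a: +{a}
  S via S→B a: +{b,c}
  S: {b,c}  A: {b,c}  B: {b,c}  C: {a}
pass 2: — fixpoint
  S: {b,c}  A: {b,c}  B: {b,c}  C: {a}

Compute FOLLOW by fixpoint:
seed FOLLOW(S) with $
round 1:
  A→A A: FOLLOW(A) ⊇ FIRST(A) = {b,c}; new: +{b,c}
  S→B a: FOLLOW(B) ⊇ FIRST(a) = {a}; new: +{a}
  S→c C: FOLLOW(C) ⊇ FOLLOW(S) ⊇ {$}; new: +{$}
  S: {$}  A: {b,c}  B: {a}  C: {$}
round 2:
  B→A: FOLLOW(A) ⊇ FOLLOW(B) ⊇ {a}; new: +{a}
  S: {$}  A: {a,b,c}  B: {a}  C: {$}
round 3: — fixpoint
  S: {$}  A: {a,b,c}  B: {a}  C: {$}

FOLLOW(B) = ["a"]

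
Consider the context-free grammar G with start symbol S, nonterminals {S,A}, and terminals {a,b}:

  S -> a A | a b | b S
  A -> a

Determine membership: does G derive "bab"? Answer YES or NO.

Convert to CNF:
  S -> T0 A | T0 T1 | T1 S
  A -> a
  T0 -> a
  T1 -> b

CYK table (by increasing span):
  cell(0,0) b: {T1}  orig:{}
  cell(1,1) a: {A,T0}  orig:{A}
  cell(2,2) b: {T1}  orig:{}
  cell(0,1) ba: ∅
  cell(1,2) ab: {S}
  cell(0,2) bab: {S}

S ∈ T[0,2] ⇒ YES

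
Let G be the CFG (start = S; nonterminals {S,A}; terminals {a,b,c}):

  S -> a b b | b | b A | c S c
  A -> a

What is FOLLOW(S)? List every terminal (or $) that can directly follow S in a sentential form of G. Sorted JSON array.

FIRST iteration:
iter 1:
  A via A→a: +{a}
  S via S→a b b: +{a}
  S via S→b: +{b}
  S via S→c S c: +{c}
  S: {a,b,c}  A: {a}
iter 2: (stable)
  S: {a,b,c}  A: {a}

FOLLOW sets:
initialize: $ ∈ FOLLOW(S)
iter 1:
  S→b A: FOLLOW(A) ⊇ FOLLOW(S) ⊇ {$}; new: +{$}
  S→c S c: FOLLOW(S) ⊇ FIRST(c) = {c}; new: +{c}
  S: {$,c}  A: {$}
iter 2:
  S→b A: FOLLOW(A) ⊇ FOLLOW(S) ⊇ {$,c}; new: +{c}
  S: {$,c}  A: {$,c}
iter 3: done
  S: {$,c}  A: {$,c}

FOLLOW(S) = ["$", "c"]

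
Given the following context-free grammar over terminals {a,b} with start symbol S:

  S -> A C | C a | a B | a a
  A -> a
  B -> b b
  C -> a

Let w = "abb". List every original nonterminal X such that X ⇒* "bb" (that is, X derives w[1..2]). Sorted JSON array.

CNF form of G:
  S -> A C | C T1 | T1 B | T1 T1
  A -> a
  B -> T0 T0
  C -> a
  T0 -> b
  T1 -> a

Fill CYK table bottom-up (cells [i..j] with 1 ≤ i ≤ j ≤ 2 only):
  T[1,1] 'b' = {T0}  orig:{}
  T[2,2] 'b' = {T0}  orig:{}
  T[1,2] 'bb' = {B}

Original NTs in T[1,2] deriving "bb": ["B"]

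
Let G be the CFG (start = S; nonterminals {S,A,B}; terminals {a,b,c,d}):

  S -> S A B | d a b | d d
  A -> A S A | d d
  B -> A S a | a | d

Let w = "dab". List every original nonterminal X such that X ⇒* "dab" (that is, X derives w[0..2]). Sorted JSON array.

Convert to CNF:
  S -> S X5 | T0 T0 | T0 X6
  A -> A X3 | T0 T0
  B -> A X4 | a | d
  T0 -> d
  T1 -> a
  T2 -> b
  X3 -> S A
  X4 -> S T1
  X5 -> A B
  X6 -> T1 T2

Fill CYK table bottom-up, restricted to cells inside w[0..2]:
  T[0,0] 'd' = {B,T0}  orig:{B}
  T[1,1] 'a' = {B,T1}  orig:{B}
  T[2,2] 'b' = {T2}  orig:{}
  T[0,1] 'da' = ∅
  T[1,2] 'ab' = {X6}  orig:{}
  T[0,2] 'dab' = {S}

Original NTs in T[0,2] deriving "dab": ["S"]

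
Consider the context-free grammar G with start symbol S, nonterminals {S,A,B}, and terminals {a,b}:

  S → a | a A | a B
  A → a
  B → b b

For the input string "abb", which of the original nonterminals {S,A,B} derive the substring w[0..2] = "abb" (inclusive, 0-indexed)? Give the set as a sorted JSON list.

Convert to CNF:
  S -> T1 A | T1 B | a
  A -> a
  B -> T0 T0
  T0 -> b
  T1 -> a

Fill CYK table bottom-up, restricted to cells inside w[0..2]:
  T[0,0] 'a' = {A,S,T1}  orig:{A,S}
  T[1,1] 'b' = {T0}  orig:{}
  T[2,2] 'b' = {T0}  orig:{}
  T[0,1] 'ab' = ∅
  T[1,2] 'bb' = {B}
  T[0,2] 'abb' = {S}

Original NTs in T[0,2] deriving "abb": ["S"]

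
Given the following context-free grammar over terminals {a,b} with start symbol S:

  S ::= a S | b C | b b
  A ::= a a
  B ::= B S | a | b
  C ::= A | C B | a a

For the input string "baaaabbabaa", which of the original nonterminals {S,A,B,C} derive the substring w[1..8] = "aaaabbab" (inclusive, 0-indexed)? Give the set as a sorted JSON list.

Convert to CNF:
  S -> T0 S | T1 C | T1 T1
  A -> T0 T0
  B -> B S | a | b
  C -> C B | T0 T0
  T0 -> a
  T1 -> b

Fill CYK table bottom-up — only the sub-triangle for w[1..8]:
  T[1,1] 'a' = {B,T0}  orig:{B}
  T[2,2] 'a' = {B,T0}  orig:{B}
  T[3,3] 'a' = {B,T0}  orig:{B}
  T[4,4] 'a' = {B,T0}  orig:{B}
  T[5,5] 'b' = {B,T1}  orig:{B}
  T[6,6] 'b' = {B,T1}  orig:{B}
  T[7,7] 'a' = {B,T0}  orig:{B}
  T[8,8] 'b' = {B,T1}  orig:{B}
  T[1,2] 'aa' = {A,C}
  T[2,3] 'aa' = {A,C}
  T[3,4] 'aa' = {A,C}
  T[4,5] 'ab' = ∅
  T[5,6] 'bb' = {S}
  T[6,7] 'ba' = ∅
  T[7,8] 'ab' = ∅
  T[1,3] 'aaa' = {C}
  T[2,4] 'aaa' = {C}
  T[3,5] 'aab' = {C}
  T[4,6] 'abb' = {B,S}
  T[5,7] 'bba' = ∅
  T[6,8] 'bab' = ∅
  T[1,4] 'aaaa' = {C}
  T[2,5] 'aaab' = {C}
  T[3,6] 'aabb' = {B,C,S}
  T[4,7] 'abba' = ∅
  T[5,8] 'bbab' = ∅
  T[1,5] 'aaaab' = {C}
  T[2,6] 'aaabb' = {B,C,S}
  T[3,7] 'aabba' = {C}
  T[4,8] 'abbab' = ∅
  T[1,6] 'aaaabb' = {B,C,S}
  T[2,7] 'aaabba' = {C}
  T[3,8] 'aabbab' = {C}
  T[1,7] 'aaaabba' = {C}
  T[2,8] 'aaabbab' = {C}
  T[1,8] 'aaaabbab' = {C}

Original NTs in T[1,8] deriving "aaaabbab": ["C"]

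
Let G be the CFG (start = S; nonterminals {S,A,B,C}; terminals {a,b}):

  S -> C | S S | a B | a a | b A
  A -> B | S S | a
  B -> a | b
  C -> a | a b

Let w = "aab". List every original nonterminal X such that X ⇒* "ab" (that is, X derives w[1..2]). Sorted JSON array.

CNF form of G:
  S -> S S | T0 B | T0 T0 | T0 T1 | T1 A | a
  A -> S S | a | b
  B -> a | b
  C -> T0 T1 | a
  T0 -> a
  T1 -> b

CYK fill, restricted to cells inside w[1..2]:
  cell(1,1) a: {A,B,C,S,T0}  orig:{A,B,C,S}
  cell(2,2) b: {A,B,T1}  orig:{A,B}
  cell(1,2) ab: {C,S}

Original NTs in T[1,2] deriving "ab": ["C", "S"]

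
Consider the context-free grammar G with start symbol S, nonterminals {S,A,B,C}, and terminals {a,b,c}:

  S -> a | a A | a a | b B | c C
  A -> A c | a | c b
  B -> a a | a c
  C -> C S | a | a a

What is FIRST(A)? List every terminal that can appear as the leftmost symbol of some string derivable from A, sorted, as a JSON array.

Compute FIRST by fixpoint:
round 1:
  A via A→a: +{a}
  A via A→c b: +{c}
  B via B→a a: +{a}
  C via C→a: +{a}
  S via S→a: +{a}
  S via S→b B: +{b}
  S via S→c C: +{c}
  FIRST(S)={a,b,c}  FIRST(A)={a,c}  FIRST(B)={a}  FIRST(C)={a}
round 2: — fixpoint
  FIRST(S)={a,b,c}  FIRST(A)={a,c}  FIRST(B)={a}  FIRST(C)={a}

FIRST(A) = ["a", "c"]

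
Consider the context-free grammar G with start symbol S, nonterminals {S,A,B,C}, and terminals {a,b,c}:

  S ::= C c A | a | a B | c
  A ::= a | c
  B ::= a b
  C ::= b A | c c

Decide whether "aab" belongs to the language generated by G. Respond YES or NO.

Convert to CNF:
  S -> C X3 | T0 B | a | c
  A -> a | c
  B -> T0 T1
  C -> T1 A | T2 T2
  T0 -> a
  T1 -> b
  T2 -> c
  X3 -> T2 A

CYK table (by increasing span):
  [0..0]={A,S,T0}  "a"  orig:{A,S}
  [1..1]={A,S,T0}  "a"  orig:{A,S}
  [2..2]={T1}  "b"  orig:{}
  [0..1]=∅  "aa"
  [1..2]={B}  "ab"
  [0..2]={S}  "aab"

S ∈ T[0,2] ⇒ YES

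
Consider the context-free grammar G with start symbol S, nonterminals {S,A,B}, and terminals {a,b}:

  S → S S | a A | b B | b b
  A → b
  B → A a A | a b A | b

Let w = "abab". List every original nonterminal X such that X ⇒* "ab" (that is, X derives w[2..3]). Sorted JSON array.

CNF form of G:
  S -> S S | T0 A | T1 B | T1 T1
  A -> b
  B -> A X2 | T0 X3 | b
  T0 -> a
  T1 -> b
  X2 -> T0 A
  X3 -> T1 A

CYK fill — only the sub-triangle for w[2..3]:
  cell(2,2) a: {T0}  orig:{}
  cell(3,3) b: {A,B,T1}  orig:{A,B}
  cell(2,3) ab: {S,X2}  orig:{S}

Original NTs in T[2,3] deriving "ab": ["S"]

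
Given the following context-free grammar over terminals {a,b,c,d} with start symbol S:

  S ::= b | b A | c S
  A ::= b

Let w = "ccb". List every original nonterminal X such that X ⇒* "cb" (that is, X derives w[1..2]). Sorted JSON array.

CNF form of G:
  S -> T0 A | T1 S | b
  A -> b
  T0 -> b
  T1 -> c

Fill CYK table bottom-up (cells [i..j] with 1 ≤ i ≤ j ≤ 2 only):
  [1..1]={T1}  "c"  orig:{}
  [2..2]={A,S,T0}  "b"  orig:{A,S}
  [1..2]={S}  "cb"

Original NTs in T[1,2] deriving "cb": ["S"]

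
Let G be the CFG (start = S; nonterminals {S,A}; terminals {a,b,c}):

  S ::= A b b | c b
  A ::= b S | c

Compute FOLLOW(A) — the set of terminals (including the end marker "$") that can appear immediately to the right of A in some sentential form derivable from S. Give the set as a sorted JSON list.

Compute FIRST by fixpoint:
pass 1:
  A via A→b S: +{b}
  A via A→c: +{c}
  S via S→A b b: +{b,c}
  S: {b,c}  A: {b,c}
pass 2: (no change)
  S: {b,c}  A: {b,c}

FOLLOW iteration:
FOLLOW(S) := {$}
iter 1:
  S→A b b: FOLLOW(A) ⊇ FIRST(b) = {b}; new: +{b}
  FOLLOW(S)={$}  FOLLOW(A)={b}
iter 2:
  A→b S: FOLLOW(S) ⊇ FOLLOW(A) ⊇ {b}; new: +{b}
  FOLLOW(S)={$,b}  FOLLOW(A)={b}
iter 3: (no change)
  FOLLOW(S)={$,b}  FOLLOW(A)={b}

FOLLOW(A) = ["b"]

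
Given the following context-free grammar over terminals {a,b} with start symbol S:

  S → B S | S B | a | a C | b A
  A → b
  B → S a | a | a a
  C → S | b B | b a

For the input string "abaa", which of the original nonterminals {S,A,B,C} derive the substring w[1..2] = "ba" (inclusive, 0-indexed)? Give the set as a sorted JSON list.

CNF form of G:
  S -> B S | S B | T0 C | T1 A | a
  A -> b
  B -> S T0 | T0 T0 | a
  C -> B S | S B | T0 C | T1 A | T1 B | T1 T0 | a
  T0 -> a
  T1 -> b

CYK table (by increasing span) — only the sub-triangle for w[1..2]:
  T[1,1] 'b' = {A,T1}  orig:{A}
  T[2,2] 'a' = {B,C,S,T0}  orig:{B,C,S}
  T[1,2] 'ba' = {C}

Original NTs in T[1,2] deriving "ba": ["C"]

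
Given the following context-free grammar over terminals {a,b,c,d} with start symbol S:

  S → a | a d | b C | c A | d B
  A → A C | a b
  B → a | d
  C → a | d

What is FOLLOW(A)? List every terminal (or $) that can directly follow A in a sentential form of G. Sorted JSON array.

FIRST iteration:
[1]
  A via A→a b: +{a}
  B via B→a: +{a}
  B via B→d: +{d}
  C via C→a: +{a}
  C via C→d: +{d}
  S via S→a: +{a}
  S via S→b C: +{b}
  S via S→c A: +{c}
  S via S→d B: +{d}
  FIRST(S)={a,b,c,d}  FIRST(A)={a}  FIRST(B)={a,d}  FIRST(C)={a,d}
[2] (stable)
  FIRST(S)={a,b,c,d}  FIRST(A)={a}  FIRST(B)={a,d}  FIRST(C)={a,d}

Compute FOLLOW by fixpoint:
initialize: $ ∈ FOLLOW(S)
[1]
  A→A C: FOLLOW(A) ⊇ FIRST(C) = {a,d}; new: +{a,d}
  A→A C: FOLLOW(C) ⊇ FOLLOW(A) ⊇ {a,d}; new: +{a,d}
  S→b C: FOLLOW(C) ⊇ FOLLOW(S) ⊇ {$}; new: +{$}
  S→c A: FOLLOW(A) ⊇ FOLLOW(S) ⊇ {$}; new: +{$}
  S→d B: FOLLOW(B) ⊇ FOLLOW(S) ⊇ {$}; new: +{$}
  S: {$}  A: {$,a,d}  B: {$}  C: {$,a,d}
[2] (stable)
  S: {$}  A: {$,a,d}  B: {$}  C: {$,a,d}

FOLLOW(A) = ["$", "a", "d"]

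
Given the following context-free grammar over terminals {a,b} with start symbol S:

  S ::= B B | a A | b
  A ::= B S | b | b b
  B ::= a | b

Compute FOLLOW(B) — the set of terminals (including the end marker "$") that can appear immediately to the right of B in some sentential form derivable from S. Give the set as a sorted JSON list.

FIRST sets, iterate to fixpoint:
pass 1:
  A via A→b: +{b}
  B via B→a: +{a}
  B via B→b: +{b}
  S via S→B B: +{a,b}
  S: {a,b}  A: {b}  B: {a,b}
pass 2:
  A via A→B S: +{a}
  S: {a,b}  A: {a,b}  B: {a,b}
pass 3: done
  S: {a,b}  A: {a,b}  B: {a,b}

FOLLOW iteration:
initialize: $ ∈ FOLLOW(S)
iter 1:
  A→B S: FOLLOW(B) ⊇ FIRST(S) = {a,b}; new: +{a,b}
  S→B B: FOLLOW(B) ⊇ FOLLOW(S) ⊇ {$}; new: +{$}
  S→a A: FOLLOW(A) ⊇ FOLLOW(S) ⊇ {$}; new: +{$}
  S: {$}  A: {$}  B: {$,a,b}
iter 2: (stable)
  S: {$}  A: {$}  B: {$,a,b}

FOLLOW(B) = ["$", "a", "b"]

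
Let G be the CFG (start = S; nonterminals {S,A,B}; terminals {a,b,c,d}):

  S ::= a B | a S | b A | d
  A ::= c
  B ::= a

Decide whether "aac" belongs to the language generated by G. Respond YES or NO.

CNF form of G:
  S -> T0 B | T0 S | T1 A | d
  A -> c
  B -> a
  T0 -> a
  T1 -> b

CYK table (by increasing span):
  cell(0,0) a: {B,T0}  orig:{B}
  cell(1,1) a: {B,T0}  orig:{B}
  cell(2,2) c: {A}
  cell(0,1) aa: {S}
  cell(1,2) ac: ∅
  cell(0,2) aac: ∅

S ∉ T[0,2] ⇒ NO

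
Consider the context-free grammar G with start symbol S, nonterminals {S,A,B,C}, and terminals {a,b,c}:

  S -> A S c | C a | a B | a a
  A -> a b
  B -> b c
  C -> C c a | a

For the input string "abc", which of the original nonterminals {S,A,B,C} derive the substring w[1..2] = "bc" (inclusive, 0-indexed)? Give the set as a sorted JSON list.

Convert to CNF:
  S -> A X4 | C T0 | T0 B | T0 T0
  A -> T0 T1
  B -> T1 T2
  C -> C X3 | a
  T0 -> a
  T1 -> b
  T2 -> c
  X3 -> T2 T0
  X4 -> S T2

CYK table (by increasing span), restricted to cells inside w[1..2]:
  [1..1]={T1}  "b"  orig:{}
  [2..2]={T2}  "c"  orig:{}
  [1..2]={B}  "bc"

Original NTs in T[1,2] deriving "bc": ["B"]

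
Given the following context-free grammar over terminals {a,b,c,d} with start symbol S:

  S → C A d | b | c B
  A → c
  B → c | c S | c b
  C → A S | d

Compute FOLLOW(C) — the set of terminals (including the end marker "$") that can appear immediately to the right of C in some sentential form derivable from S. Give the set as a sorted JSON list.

Compute FIRST by fixpoint:
[1]
  A via A→c: +{c}
  B via B→c: +{c}
  C via C→A S: +{c}
  C via C→d: +{d}
  S via S→C A d: +{c,d}
  S via S→b: +{b}
  FIRST(S)={b,c,d}  FIRST(A)={c}  FIRST(B)={c}  FIRST(C)={c,d}
[2] — fixpoint
  FIRST(S)={b,c,d}  FIRST(A)={c}  FIRST(B)={c}  FIRST(C)={c,d}

FOLLOW sets:
initialize: $ ∈ FOLLOW(S)
round 1:
  C→A S: FOLLOW(A) ⊇ FIRST(S) = {b,c,d}; new: +{b,c,d}
  S→C A d: FOLLOW(C) ⊇ FIRST(A) = {c}; new: +{c}
  S→c B: FOLLOW(B) ⊇ FOLLOW(S) ⊇ {$}; new: +{$}
  S: {$}  A: {b,c,d}  B: {$}  C: {c}
round 2:
  C→A S: FOLLOW(S) ⊇ FOLLOW(C) ⊇ {c}; new: +{c}
  S→c B: FOLLOW(B) ⊇ FOLLOW(S) ⊇ {$,c}; new: +{c}
  S: {$,c}  A: {b,c,d}  B: {$,c}  C: {c}
round 3: (no change)
  S: {$,c}  A: {b,c,d}  B: {$,c}  C: {c}

FOLLOW(C) = ["c"]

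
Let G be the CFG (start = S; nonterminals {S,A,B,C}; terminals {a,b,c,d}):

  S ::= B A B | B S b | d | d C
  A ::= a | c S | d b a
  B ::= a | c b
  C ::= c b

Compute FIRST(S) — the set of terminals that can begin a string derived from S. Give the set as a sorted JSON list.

FIRST iteration:
pass 1:
  A via A→a: +{a}
  A via A→c S: +{c}
  A via A→d b a: +{d}
  B via B→a: +{a}
  B via B→c b: +{c}
  C via C→c b: +{c}
  S via S→B A B: +{a,c}
  S via S→d: +{d}
  S: {a,c,d}  A: {a,c,d}  B: {a,c}  C: {c}
pass 2: — fixpoint
  S: {a,c,d}  A: {a,c,d}  B: {a,c}  C: {c}

FIRST(S) = ["a", "c", "d"]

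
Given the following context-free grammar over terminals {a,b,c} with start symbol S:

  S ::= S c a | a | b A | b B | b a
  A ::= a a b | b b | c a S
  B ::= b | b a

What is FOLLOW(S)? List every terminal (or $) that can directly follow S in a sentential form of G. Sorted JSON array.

FIRST sets, iterate to fixpoint:
round 1:
  A via A→a a b: +{a}
  A via A→b b: +{b}
  A via A→c a S: +{c}
  B via B→b: +{b}
  S via S→a: +{a}
  S via S→b A: +{b}
  FIRST[S]={a,b}  FIRST[A]={a,b,c}  FIRST[B]={b}
round 2: — fixpoint
  FIRST[S]={a,b}  FIRST[A]={a,b,c}  FIRST[B]={b}

FOLLOW sets:
seed FOLLOW(S) with $
pass 1:
  S→S c a: FOLLOW(S) ⊇ FIRST(c) = {c}; new: +{c}
  S→b A: FOLLOW(A) ⊇ FOLLOW(S) ⊇ {$,c}; new: +{$,c}
  S→b B: FOLLOW(B) ⊇ FOLLOW(S) ⊇ {$,c}; new: +{$,c}
  FOLLOW(S)={$,c}  FOLLOW(A)={$,c}  FOLLOW(B)={$,c}
pass 2: (no change)
  FOLLOW(S)={$,c}  FOLLOW(A)={$,c}  FOLLOW(B)={$,c}

FOLLOW(S) = ["$", "c"]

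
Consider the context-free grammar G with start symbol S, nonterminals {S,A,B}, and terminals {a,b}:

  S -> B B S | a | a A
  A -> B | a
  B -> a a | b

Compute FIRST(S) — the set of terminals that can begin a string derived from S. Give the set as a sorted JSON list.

FIRST sets, iterate to fixpoint:
iter 1:
  A via A→a: +{a}
  B via B→a a: +{a}
  B via B→b: +{b}
  S via S→B B S: +{a,b}
  FIRST[S]={a,b}  FIRST[A]={a}  FIRST[B]={a,b}
iter 2:
  A via A→B: +{b}
  FIRST[S]={a,b}  FIRST[A]={a,b}  FIRST[B]={a,b}
iter 3: (stable)
  FIRST[S]={a,b}  FIRST[A]={a,b}  FIRST[B]={a,b}

FIRST(S) = ["a", "b"]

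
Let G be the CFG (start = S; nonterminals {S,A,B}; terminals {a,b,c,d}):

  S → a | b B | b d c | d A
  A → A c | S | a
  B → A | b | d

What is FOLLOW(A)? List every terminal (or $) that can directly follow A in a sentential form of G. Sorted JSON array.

FIRST sets, iterate to fixpoint:
iter 1:
  A via A→a: +{a}
  B via B→A: +{a}
  B via B→b: +{b}
  B via B→d: +{d}
  S via S→a: +{a}
  S via S→b B: +{b}
  S via S→d A: +{d}
  FIRST(S)={a,b,d}  FIRST(A)={a}  FIRST(B)={a,b,d}
iter 2:
  A via A→S: +{b,d}
  FIRST(S)={a,b,d}  FIRST(A)={a,b,d}  FIRST(B)={a,b,d}
iter 3: (no change)
  FIRST(S)={a,b,d}  FIRST(A)={a,b,d}  FIRST(B)={a,b,d}

FOLLOW iteration:
FOLLOW(S) := {$}
pass 1:
  A→A c: FOLLOW(A) ⊇ FIRST(c) = {c}; new: +{c}
  A→S: FOLLOW(S) ⊇ FOLLOW(A) ⊇ {c}; new: +{c}
  S→b B: FOLLOW(B) ⊇ FOLLOW(S) ⊇ {$,c}; new: +{$,c}
  S→d A: FOLLOW(A) ⊇ FOLLOW(S) ⊇ {$,c}; new: +{$}
  FOLLOW[S]={$,c}  FOLLOW[A]={$,c}  FOLLOW[B]={$,c}
pass 2: done
  FOLLOW[S]={$,c}  FOLLOW[A]={$,c}  FOLLOW[B]={$,c}

FOLLOW(A) = ["$", "c"]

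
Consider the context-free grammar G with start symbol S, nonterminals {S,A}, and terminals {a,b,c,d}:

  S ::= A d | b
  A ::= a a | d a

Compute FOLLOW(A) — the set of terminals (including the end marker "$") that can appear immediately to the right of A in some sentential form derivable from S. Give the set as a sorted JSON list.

Compute FIRST by fixpoint:
[1]
  A via A→a a: +{a}
  A via A→d a: +{d}
  S via S→A d: +{a,d}
  S via S→b: +{b}
  FIRST(S)={a,b,d}  FIRST(A)={a,d}
[2] — fixpoint
  FIRST(S)={a,b,d}  FIRST(A)={a,d}

Compute FOLLOW by fixpoint:
seed FOLLOW(S) with $
pass 1:
  S→A d: FOLLOW(A) ⊇ FIRST(d) = {d}; new: +{d}
  FOLLOW[S]={$}  FOLLOW[A]={d}
pass 2: — fixpoint
  FOLLOW[S]={$}  FOLLOW[A]={d}

FOLLOW(A) = ["d"]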